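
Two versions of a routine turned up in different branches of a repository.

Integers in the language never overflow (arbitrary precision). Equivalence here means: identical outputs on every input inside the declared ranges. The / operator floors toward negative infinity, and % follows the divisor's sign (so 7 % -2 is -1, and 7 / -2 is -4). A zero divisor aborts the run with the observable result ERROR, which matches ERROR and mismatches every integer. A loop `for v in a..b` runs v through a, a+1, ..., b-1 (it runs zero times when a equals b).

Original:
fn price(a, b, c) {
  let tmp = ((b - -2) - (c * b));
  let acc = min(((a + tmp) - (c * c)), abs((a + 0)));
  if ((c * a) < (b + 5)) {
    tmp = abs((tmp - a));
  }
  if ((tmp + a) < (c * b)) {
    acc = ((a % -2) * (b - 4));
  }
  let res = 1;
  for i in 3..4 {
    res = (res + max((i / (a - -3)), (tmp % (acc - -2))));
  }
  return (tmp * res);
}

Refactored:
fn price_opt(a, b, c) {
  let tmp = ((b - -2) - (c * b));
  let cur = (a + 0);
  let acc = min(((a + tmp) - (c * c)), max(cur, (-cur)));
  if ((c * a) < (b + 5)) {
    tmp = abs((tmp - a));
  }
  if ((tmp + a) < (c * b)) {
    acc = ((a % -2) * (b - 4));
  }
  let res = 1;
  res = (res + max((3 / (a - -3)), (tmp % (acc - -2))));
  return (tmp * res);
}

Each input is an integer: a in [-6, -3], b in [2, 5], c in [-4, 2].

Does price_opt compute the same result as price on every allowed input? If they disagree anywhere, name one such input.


Side by side, the visible changes include: local variable names differ; and constant usage differs; and loop structure differs; and min/max/abs usage differs.
Spot check at a=-6, b=4, c=-3 — price: tmp := 18 | acc := 3 | ((c * a) < (b + 5)): false | ((tmp + a) < (c * b)): false | res := 1 | iter i=3: | res := 4 | result 72. price_opt: tmp := 18 | cur := -6 | acc := 3 | ((c * a) < (b + 5)): false | ((tmp + a) < (c * b)): false | res := 1 | res := 4 | result 72. Both give 72.
An exhaustive pass over the 112 declared inputs shows identical outputs.
verdict: equivalent


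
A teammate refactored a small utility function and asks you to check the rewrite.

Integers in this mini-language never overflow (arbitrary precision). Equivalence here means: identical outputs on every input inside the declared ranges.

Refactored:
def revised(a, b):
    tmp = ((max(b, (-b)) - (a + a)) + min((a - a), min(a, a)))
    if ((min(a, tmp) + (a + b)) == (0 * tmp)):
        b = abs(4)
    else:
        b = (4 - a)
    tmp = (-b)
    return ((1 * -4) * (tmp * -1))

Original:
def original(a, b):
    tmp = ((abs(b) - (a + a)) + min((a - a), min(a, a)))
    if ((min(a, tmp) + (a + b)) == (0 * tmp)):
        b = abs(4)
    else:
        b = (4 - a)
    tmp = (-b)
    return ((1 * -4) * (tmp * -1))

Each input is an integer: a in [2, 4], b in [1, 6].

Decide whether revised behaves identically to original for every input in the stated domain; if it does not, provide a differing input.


Equivalent — the differences include min/max/abs usage differs, yet no declared input distinguishes the two.
Spot check at a=3, b=6 — original: tmp becomes 0; next ((min(a, tmp) + (a + b)) == (0 * tmp)) evaluates to false; next b becomes 1; next tmp becomes -1; next final value -4. revised: tmp becomes 0; next ((min(a, tmp) + (a + b)) == (0 * tmp)) evaluates to false; next b becomes 1; next tmp becomes -1; next final value -4. Both give -4.
Across all 18 domain points the two functions coincide.
verdict: equivalent


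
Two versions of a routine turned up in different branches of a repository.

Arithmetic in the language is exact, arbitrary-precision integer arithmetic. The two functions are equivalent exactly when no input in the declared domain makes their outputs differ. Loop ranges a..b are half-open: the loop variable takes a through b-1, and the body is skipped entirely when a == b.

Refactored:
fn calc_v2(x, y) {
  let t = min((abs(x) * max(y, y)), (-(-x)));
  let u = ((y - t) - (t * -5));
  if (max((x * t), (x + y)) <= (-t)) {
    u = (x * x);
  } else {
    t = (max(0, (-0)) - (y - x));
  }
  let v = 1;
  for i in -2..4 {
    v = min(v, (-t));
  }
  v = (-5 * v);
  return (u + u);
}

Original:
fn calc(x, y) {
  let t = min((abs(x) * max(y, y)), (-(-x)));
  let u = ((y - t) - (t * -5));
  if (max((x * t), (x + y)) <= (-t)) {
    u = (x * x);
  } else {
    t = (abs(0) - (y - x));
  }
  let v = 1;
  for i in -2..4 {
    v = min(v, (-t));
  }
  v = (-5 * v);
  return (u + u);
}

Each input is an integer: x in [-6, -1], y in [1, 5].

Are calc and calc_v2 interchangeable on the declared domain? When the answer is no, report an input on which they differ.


This is a faithful refactor — constant usage differs; and min/max/abs usage differs, but the computed results match everywhere.
Tracing x=-5, y=5: calc: t := -5 | u := -15 | (max((x * t), (x + y)) <= (-t)): false | t := -10 | v := 1 | iter i=-2: | v := 1 | iter i=-1: | v := 1 | iter i=0: | v := 1 | iter i=1: | v := 1 | iter i=2: | v := 1 | iter i=3: | v := 1 | v := -5 | result -30 | calc_v2: t := -5 | u := -15 | (max((x * t), (x + y)) <= (-t)): false | t := -10 | v := 1 | iter i=-2: | v := 1 | iter i=-1: | v := 1 | iter i=0: | v := 1 | iter i=1: | v := 1 | iter i=2: | v := 1 | iter i=3: | v := 1 | v := -5 | result -30 — matching result -30.
Sweeping the whole domain (30 inputs) finds no disagreement.
verdict: equivalent


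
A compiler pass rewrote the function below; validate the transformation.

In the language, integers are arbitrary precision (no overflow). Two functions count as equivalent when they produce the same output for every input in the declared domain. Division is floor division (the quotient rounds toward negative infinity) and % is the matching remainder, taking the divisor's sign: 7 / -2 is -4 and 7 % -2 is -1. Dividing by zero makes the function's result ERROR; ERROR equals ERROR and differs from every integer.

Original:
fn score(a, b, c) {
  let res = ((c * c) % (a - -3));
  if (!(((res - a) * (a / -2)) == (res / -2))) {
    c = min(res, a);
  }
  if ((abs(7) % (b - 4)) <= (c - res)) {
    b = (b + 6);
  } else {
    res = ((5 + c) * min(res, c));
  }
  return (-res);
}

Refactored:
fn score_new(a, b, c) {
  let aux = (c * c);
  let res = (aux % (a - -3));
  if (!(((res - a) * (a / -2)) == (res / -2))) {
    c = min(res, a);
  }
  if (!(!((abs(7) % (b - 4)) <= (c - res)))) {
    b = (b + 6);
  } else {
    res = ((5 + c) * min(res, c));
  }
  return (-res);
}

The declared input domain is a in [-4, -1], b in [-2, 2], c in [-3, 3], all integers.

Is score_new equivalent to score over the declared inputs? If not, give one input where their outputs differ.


This is a faithful refactor — boolean connective usage differs, and local variable names differ, and statement counts differ, but the computed results match everywhere.
As a probe, take a=-4, b=1, c=-1: score runs res := 0 | (!(((res - a) * (a / -2)) == (res / -2))): true | c := -4 | ((abs(7) % (b - 4)) <= (c - res)): false | res := -4 | result 4; score_new runs aux := 1 | res := 0 | (!(((res - a) * (a / -2)) == (res / -2))): true | c := -4 | (!(!((abs(7) % (b - 4)) <= (c - res)))): false | res := -4 | result 4; both end at 4.
An exhaustive pass over the 140 declared inputs shows identical outputs.
verdict: equivalent


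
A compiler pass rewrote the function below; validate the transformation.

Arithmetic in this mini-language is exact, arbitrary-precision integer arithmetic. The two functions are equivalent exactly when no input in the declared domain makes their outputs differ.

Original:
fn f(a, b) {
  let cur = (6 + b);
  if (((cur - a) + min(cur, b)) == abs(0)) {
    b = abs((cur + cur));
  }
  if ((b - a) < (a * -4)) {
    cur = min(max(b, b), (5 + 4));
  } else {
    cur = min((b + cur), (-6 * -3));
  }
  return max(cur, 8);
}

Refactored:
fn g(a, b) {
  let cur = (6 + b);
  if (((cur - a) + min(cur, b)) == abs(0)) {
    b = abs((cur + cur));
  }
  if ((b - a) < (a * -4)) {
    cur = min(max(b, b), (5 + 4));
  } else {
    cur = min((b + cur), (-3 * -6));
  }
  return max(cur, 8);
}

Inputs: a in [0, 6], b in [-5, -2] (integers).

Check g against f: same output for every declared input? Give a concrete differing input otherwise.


Although same computation, different form, 28/28 inputs agree.
verdict: equivalent


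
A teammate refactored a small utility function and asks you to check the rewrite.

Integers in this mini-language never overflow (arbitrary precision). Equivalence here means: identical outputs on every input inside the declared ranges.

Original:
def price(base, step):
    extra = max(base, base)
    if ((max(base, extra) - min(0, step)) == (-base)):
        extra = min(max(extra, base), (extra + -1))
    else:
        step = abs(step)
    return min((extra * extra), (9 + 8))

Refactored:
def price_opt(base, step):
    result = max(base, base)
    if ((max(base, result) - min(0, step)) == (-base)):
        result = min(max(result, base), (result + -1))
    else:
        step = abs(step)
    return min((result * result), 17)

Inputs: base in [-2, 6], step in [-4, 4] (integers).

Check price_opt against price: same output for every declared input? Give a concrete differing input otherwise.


Reading the diff, among the changes: arithmetic usage differs, and local variable names differ, and constant usage differs.
Tracing base=-2, step=2: price: extra := -2 | ((max(base, extra) - min(0, step)) == (-base)): false | step := 2 | result 4 | price_opt: result := -2 | ((max(base, result) - min(0, step)) == (-base)): false | step := 2 | result 4 — matching result 4.
An exhaustive pass over the 81 declared inputs shows identical outputs.
verdict: equivalent


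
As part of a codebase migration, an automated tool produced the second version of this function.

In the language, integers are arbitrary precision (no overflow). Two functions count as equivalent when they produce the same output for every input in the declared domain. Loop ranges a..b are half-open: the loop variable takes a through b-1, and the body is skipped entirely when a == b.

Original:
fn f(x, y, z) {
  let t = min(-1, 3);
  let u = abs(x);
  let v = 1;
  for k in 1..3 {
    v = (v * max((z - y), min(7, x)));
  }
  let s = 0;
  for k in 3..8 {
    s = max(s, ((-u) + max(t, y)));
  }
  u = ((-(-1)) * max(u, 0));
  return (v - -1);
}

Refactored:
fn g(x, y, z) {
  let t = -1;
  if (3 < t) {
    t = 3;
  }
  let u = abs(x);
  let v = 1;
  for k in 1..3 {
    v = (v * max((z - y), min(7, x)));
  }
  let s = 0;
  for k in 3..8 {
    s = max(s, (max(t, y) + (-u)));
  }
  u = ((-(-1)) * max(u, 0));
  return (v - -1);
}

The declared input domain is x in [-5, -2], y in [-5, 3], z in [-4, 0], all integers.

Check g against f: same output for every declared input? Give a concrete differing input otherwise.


Equivalent — the differences include min/max/abs usage differs; statement counts differ; branching structure differs; comparison usage differs; constant usage differs, yet no declared input distinguishes the two.
Tracing x=-4, y=-5, z=-1: f: t=-1, then u=4, then v=1, then (k=1), then v=4, then (k=2), then v=16, then s=0, then (k=3), then s=0, then (k=4), then s=0, then (k=5), then s=0, then (k=6), then s=0, then (k=7), then s=0, then u=4, then returns 17 | g: t=-1, then (3 < t) is false, then u=4, then v=1, then (k=1), then v=4, then (k=2), then v=16, then s=0, then (k=3), then s=0, then (k=4), then s=0, then (k=5), then s=0, then (k=6), then s=0, then (k=7), then s=0, then u=4, then returns 17 — matching result 17.
An exhaustive pass over the 180 declared inputs shows identical outputs.
verdict: equivalent


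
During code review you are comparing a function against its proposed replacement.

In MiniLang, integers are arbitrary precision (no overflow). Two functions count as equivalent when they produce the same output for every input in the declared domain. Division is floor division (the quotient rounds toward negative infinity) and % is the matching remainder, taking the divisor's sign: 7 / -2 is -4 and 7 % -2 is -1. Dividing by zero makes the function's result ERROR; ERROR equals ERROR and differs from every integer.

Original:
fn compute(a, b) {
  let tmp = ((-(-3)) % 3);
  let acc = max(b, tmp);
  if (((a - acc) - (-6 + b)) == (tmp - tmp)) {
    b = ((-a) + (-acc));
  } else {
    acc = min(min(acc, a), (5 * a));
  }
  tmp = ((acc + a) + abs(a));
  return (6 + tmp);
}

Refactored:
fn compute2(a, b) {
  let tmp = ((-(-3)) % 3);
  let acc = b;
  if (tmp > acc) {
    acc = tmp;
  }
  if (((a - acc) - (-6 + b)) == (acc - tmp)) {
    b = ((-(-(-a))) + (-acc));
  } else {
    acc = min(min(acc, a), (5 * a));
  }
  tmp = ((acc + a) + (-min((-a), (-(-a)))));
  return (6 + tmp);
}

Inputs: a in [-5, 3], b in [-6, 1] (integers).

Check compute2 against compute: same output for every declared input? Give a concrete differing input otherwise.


On input a=-4, b=1, compute returns 7 while compute2 returns -14.
verdict: not equivalent; witness: a=-4, b=1


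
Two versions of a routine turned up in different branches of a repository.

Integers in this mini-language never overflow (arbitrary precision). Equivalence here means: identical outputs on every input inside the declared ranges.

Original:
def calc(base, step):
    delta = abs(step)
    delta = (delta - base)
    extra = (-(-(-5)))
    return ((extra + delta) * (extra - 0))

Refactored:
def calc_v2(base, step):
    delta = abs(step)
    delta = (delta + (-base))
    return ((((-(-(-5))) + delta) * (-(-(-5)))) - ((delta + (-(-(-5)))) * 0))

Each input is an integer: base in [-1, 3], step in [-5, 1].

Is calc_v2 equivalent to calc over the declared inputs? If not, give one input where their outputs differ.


This is a faithful refactor — arithmetic usage differs, plus statement counts differ, plus constant usage differs, plus local variable names differ, but the computed results match everywhere.
Spot check at base=3, step=-1 — calc: delta = 1; delta = -2; extra = -5; return 35. calc_v2: delta = 1; delta = -2; return 35. Both give 35.
Every one of the 35 inputs gives matching results.
verdict: equivalent


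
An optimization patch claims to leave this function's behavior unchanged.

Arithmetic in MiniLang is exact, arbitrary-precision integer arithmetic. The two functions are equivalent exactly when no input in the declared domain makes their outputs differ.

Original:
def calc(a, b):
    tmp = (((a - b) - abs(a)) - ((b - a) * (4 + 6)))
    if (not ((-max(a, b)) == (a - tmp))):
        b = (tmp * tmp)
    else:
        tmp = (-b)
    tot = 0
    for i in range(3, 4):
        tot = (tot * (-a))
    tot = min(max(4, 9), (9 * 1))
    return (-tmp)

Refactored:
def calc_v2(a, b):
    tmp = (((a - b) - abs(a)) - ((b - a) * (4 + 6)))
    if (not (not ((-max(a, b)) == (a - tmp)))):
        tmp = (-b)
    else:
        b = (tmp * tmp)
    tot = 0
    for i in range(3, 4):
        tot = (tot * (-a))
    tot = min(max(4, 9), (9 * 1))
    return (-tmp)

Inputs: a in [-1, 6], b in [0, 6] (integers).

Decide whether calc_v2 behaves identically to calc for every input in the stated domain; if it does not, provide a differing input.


Changes here: boolean connective usage differs; the full 56-point sweep finds no disagreement.
verdict: equivalent


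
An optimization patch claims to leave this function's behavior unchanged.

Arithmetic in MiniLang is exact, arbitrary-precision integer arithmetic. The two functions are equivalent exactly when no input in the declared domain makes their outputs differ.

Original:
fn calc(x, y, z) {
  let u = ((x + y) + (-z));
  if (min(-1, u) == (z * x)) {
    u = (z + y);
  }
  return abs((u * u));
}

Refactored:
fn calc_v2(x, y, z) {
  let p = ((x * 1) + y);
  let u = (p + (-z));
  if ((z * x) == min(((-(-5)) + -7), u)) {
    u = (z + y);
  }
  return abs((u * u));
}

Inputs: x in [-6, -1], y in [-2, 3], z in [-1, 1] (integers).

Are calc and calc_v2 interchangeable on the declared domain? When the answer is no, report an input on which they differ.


The rewrite breaks on x=-2, y=2, z=1, where the results are 1 and 9.
calc: u = -1; (min(-1, u) == (z * x)) -> false; return 1
calc_v2: p = 0; u = -1; ((z * x) == min(((-(-5)) + -7), u)) -> true; u = 3; return 9
verdict: not equivalent; witness: x=-2, y=2, z=1


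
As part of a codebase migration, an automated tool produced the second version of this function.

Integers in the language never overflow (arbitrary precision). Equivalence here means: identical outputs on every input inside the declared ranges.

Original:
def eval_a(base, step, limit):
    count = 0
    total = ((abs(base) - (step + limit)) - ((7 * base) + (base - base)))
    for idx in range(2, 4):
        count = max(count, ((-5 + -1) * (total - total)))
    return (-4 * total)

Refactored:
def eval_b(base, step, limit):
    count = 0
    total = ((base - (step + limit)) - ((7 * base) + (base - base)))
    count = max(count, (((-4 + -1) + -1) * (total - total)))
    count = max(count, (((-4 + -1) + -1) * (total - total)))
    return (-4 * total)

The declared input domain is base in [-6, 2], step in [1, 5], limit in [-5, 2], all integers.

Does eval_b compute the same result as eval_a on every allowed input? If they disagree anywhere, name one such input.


The rewrite breaks on base=-6, step=1, limit=-5, where the results are -208 and -160.
eval_a: count becomes 0; next total becomes 52; next at idx=2:; next count becomes 0; next at idx=3:; next count becomes 0; next final value -208
eval_b: count becomes 0; next total becomes 40; next count becomes 0; next count becomes 0; next final value -160
verdict: not equivalent; witness: base=-6, step=1, limit=-5


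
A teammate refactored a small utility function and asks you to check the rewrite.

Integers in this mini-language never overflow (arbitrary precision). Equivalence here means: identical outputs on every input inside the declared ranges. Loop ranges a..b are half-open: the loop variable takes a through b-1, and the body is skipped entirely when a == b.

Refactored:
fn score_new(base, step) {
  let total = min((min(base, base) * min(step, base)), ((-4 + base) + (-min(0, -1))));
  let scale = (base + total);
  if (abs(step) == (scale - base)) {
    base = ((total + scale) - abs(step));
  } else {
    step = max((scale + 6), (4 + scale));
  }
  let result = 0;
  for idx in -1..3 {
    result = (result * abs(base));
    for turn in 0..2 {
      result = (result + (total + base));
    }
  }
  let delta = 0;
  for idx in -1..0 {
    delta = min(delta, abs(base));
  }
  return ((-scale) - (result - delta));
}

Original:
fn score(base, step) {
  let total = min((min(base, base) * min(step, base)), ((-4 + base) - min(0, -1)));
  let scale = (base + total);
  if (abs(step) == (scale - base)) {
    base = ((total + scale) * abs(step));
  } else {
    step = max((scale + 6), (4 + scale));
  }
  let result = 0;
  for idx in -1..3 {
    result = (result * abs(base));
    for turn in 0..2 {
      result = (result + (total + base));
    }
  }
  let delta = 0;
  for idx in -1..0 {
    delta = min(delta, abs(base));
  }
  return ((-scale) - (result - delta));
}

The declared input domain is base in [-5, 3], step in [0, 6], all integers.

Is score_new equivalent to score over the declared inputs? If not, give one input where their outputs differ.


At base=3, step=0: score gives -3, score_new gives -243.
verdict: not equivalent; witness: base=3, step=0


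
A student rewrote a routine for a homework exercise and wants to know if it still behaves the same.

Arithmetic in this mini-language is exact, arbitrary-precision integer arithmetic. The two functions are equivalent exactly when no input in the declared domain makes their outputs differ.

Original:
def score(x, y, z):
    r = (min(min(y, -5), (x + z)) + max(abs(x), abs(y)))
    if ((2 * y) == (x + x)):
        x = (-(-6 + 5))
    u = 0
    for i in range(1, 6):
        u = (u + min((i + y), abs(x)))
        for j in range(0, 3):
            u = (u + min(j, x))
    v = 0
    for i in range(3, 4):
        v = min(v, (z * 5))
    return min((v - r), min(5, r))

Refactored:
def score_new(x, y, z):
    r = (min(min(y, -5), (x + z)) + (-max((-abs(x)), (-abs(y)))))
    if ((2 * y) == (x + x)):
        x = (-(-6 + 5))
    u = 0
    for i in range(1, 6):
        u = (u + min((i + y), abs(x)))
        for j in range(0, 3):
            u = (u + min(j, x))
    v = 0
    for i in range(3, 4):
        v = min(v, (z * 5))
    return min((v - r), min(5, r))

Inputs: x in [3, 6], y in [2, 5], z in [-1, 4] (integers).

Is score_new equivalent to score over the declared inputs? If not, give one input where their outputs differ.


Not equivalent: x=3, y=2, z=0 separates them (-2 vs -3).
score: r=-2, then ((2 * y) == (x + x)) is false, then u=0, then (i=1), then u=3, then (j=0), then u=3, then (j=1), then u=4, then (j=2), then u=6, then (i=2), then u=9, then (j=0), then u=9, then (j=1), then u=10, then (j=2), then u=12, then (i=3), then u=15, then (j=0), then u=15, then (j=1), then u=16, then (j=2), then u=18, then (i=4), then u=21, then (j=0), then u=21, then (j=1), then u=22, then (j=2), then u=24, then (i=5), then u=27, then (j=0), then u=27, then (j=1), then u=28, then (j=2), then u=30, then v=0, then (i=3), then v=0, then returns -2
score_new: r=-3, then ((2 * y) == (x + x)) is false, then u=0, then (i=1), then u=3, then (j=0), then u=3, then (j=1), then u=4, then (j=2), then u=6, then (i=2), then u=9, then (j=0), then u=9, then (j=1), then u=10, then (j=2), then u=12, then (i=3), then u=15, then (j=0), then u=15, then (j=1), then u=16, then (j=2), then u=18, then (i=4), then u=21, then (j=0), then u=21, then (j=1), then u=22, then (j=2), then u=24, then (i=5), then u=27, then (j=0), then u=27, then (j=1), then u=28, then (j=2), then u=30, then v=0, then (i=3), then v=0, then returns -3
verdict: not equivalent; witness: x=3, y=2, z=0


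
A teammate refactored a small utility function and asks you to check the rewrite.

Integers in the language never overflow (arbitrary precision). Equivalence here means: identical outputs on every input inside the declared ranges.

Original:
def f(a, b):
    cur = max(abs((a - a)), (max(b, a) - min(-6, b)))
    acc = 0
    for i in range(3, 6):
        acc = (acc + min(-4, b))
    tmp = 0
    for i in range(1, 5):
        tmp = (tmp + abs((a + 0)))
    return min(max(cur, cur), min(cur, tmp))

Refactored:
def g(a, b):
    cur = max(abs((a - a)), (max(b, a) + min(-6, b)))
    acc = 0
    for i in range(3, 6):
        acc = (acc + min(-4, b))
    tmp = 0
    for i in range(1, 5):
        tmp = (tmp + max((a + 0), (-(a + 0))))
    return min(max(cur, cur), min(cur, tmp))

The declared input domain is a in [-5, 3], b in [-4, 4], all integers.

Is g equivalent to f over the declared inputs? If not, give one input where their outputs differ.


The rewrite breaks on a=-5, b=-4, where the results are 2 and 0.
f: cur := 2 | acc := 0 | iter i=3: | acc := -4 | iter i=4: | acc := -8 | iter i=5: | acc := -12 | tmp := 0 | iter i=1: | tmp := 5 | iter i=2: | tmp := 10 | iter i=3: | tmp := 15 | iter i=4: | tmp := 20 | result 2
g: cur := 0 | acc := 0 | iter i=3: | acc := -4 | iter i=4: | acc := -8 | iter i=5: | acc := -12 | tmp := 0 | iter i=1: | tmp := 5 | iter i=2: | tmp := 10 | iter i=3: | tmp := 15 | iter i=4: | tmp := 20 | result 0
verdict: not equivalent; witness: a=-5, b=-4


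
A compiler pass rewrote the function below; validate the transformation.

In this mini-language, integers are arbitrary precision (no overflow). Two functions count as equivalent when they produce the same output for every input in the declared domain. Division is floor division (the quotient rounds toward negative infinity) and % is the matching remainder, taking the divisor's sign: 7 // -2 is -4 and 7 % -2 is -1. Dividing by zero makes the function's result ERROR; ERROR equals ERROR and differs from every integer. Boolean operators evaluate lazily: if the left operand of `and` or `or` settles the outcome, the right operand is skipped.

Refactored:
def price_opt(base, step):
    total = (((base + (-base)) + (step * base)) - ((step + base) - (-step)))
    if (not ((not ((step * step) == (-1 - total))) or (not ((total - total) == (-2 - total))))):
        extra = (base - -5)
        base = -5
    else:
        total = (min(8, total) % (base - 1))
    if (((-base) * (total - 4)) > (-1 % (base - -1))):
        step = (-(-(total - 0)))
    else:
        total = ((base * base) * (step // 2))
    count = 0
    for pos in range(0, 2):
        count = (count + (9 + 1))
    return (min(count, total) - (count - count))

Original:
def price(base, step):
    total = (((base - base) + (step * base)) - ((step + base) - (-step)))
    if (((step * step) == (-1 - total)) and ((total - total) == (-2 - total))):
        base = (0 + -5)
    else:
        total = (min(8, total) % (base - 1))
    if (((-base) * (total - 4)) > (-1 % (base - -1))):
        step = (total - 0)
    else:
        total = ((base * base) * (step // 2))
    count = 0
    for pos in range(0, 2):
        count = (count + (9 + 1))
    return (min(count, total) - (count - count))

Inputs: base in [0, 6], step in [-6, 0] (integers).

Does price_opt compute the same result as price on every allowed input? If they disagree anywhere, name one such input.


The two versions differ — the changes include constant usage differs, statement counts differ, local variable names differ, boolean connective usage differs.
Tracing base=0, step=-2: price: total := 4 | (((step * step) == (-1 - total)) and ((total - total) == (-2 - total))): false | total := 0 | (((-base) * (total - 4)) > (-1 % (base - -1))): false | total := 0 | count := 0 | iter pos=0: | count := 10 | iter pos=1: | count := 20 | result 0 | price_opt: total := 4 | (not ((not ((step * step) == (-1 - total))) or (not ((total - total) == (-2 - total))))): false | total := 0 | (((-base) * (total - 4)) > (-1 % (base - -1))): false | total := 0 | count := 0 | iter pos=0: | count := 10 | iter pos=1: | count := 20 | result 0 — matching result 0.
Sweeping the whole domain (49 inputs) finds no disagreement.
verdict: equivalent


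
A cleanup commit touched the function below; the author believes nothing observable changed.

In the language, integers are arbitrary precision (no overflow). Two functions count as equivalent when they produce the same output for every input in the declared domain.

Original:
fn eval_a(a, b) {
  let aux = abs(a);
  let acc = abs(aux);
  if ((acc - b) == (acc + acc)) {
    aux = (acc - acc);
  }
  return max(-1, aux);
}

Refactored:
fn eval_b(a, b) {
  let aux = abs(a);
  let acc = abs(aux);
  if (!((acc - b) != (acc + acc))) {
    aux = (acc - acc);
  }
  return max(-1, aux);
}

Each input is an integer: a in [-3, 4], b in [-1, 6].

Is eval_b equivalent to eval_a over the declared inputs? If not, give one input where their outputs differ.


This is a faithful refactor — comparison usage differs; and boolean connective usage differs, but the computed results match everywhere.
Tracing a=1, b=2: eval_a: aux = 1; acc = 1; ((acc - b) == (acc + acc)) -> false; return 1 | eval_b: aux = 1; acc = 1; (!((acc - b) != (acc + acc))) -> false; return 1 — matching result 1.
Every one of the 64 inputs gives matching results.
verdict: equivalent


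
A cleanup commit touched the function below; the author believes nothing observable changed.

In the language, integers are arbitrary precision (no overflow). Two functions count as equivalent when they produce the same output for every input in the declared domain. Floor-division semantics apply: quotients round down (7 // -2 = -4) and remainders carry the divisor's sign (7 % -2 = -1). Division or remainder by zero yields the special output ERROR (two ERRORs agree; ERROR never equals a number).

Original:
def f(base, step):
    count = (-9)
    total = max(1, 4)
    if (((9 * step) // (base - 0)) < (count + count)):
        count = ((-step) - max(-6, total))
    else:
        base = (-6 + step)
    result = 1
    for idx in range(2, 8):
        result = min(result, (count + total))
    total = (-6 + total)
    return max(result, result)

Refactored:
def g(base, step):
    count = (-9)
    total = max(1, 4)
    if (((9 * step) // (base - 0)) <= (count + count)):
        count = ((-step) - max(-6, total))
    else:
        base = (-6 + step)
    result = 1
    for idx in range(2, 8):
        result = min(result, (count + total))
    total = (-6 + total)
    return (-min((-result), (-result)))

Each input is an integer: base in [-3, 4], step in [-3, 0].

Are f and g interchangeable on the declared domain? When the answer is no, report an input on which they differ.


At base=1, step=-2: f gives -5, g gives 1.
verdict: not equivalent; witness: base=1, step=-2


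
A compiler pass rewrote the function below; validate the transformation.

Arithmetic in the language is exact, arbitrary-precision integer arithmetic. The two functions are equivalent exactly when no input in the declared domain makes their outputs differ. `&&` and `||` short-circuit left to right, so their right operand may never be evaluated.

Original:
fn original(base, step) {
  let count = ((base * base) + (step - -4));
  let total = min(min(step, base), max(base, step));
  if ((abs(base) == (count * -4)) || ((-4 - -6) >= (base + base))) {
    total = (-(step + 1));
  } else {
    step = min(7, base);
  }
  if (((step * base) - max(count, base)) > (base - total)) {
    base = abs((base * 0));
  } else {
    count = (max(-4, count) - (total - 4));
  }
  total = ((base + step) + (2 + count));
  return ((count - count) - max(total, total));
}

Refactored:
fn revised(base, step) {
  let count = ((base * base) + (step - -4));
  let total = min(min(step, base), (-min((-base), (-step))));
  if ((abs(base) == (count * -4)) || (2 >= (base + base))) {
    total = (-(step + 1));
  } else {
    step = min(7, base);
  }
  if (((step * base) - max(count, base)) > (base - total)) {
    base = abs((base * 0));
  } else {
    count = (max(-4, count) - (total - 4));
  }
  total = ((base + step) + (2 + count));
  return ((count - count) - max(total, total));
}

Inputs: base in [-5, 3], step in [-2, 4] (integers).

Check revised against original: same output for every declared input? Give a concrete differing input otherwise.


Changes here: constant usage differs; also arithmetic usage differs; also min/max/abs usage differs; the full 63-point sweep finds no disagreement.
verdict: equivalent


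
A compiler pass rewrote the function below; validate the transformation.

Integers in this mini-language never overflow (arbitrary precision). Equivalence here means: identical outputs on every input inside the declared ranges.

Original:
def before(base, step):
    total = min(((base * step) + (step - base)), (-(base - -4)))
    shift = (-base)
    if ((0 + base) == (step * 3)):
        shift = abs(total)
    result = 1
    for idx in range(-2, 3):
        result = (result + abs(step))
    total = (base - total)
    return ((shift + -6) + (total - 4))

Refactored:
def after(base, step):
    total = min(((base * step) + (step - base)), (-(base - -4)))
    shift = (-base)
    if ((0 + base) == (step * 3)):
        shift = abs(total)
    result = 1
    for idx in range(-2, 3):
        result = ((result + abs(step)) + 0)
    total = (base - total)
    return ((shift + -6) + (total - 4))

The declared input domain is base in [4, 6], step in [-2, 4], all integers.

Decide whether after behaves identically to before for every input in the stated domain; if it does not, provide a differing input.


Reading the diff, among the changes: constant usage differs; also arithmetic usage differs.
One worked example (base=5, step=3) — before: total = -9; shift = -5; ((0 + base) == (step * 3)) -> false; result = 1; [idx=-2]; result = 4; [idx=-1]; result = 7; [idx=0]; result = 10; [idx=1]; result = 13; [idx=2]; result = 16; total = 14; return -1; after: total = -9; shift = -5; ((0 + base) == (step * 3)) -> false; result = 1; [idx=-2]; result = 4; [idx=-1]; result = 7; [idx=0]; result = 10; [idx=1]; result = 13; [idx=2]; result = 16; total = 14; return -1; agreement on -1.
Sweeping the whole domain (21 inputs) finds no disagreement.
verdict: equivalent


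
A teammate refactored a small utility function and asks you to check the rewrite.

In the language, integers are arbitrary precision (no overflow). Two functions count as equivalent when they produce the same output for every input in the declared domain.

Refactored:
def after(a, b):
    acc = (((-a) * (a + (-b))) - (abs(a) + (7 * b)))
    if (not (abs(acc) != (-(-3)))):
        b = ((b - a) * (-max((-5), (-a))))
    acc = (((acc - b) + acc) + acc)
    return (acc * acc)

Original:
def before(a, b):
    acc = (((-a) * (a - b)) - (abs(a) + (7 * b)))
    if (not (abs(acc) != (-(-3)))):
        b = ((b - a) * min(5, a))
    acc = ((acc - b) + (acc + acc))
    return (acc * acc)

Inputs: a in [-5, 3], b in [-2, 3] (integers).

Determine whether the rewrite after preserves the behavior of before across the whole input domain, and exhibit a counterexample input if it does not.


Equivalent — the differences include arithmetic usage differs; min/max/abs usage differs, yet no declared input distinguishes the two.
Tracing a=-5, b=3: before: acc = -66; (not (abs(acc) != (-(-3)))) -> false; acc = -201; return 40401 | after: acc = -66; (not (abs(acc) != (-(-3)))) -> false; acc = -201; return 40401 — matching result 40401.
Sweeping the whole domain (54 inputs) finds no disagreement.
verdict: equivalent


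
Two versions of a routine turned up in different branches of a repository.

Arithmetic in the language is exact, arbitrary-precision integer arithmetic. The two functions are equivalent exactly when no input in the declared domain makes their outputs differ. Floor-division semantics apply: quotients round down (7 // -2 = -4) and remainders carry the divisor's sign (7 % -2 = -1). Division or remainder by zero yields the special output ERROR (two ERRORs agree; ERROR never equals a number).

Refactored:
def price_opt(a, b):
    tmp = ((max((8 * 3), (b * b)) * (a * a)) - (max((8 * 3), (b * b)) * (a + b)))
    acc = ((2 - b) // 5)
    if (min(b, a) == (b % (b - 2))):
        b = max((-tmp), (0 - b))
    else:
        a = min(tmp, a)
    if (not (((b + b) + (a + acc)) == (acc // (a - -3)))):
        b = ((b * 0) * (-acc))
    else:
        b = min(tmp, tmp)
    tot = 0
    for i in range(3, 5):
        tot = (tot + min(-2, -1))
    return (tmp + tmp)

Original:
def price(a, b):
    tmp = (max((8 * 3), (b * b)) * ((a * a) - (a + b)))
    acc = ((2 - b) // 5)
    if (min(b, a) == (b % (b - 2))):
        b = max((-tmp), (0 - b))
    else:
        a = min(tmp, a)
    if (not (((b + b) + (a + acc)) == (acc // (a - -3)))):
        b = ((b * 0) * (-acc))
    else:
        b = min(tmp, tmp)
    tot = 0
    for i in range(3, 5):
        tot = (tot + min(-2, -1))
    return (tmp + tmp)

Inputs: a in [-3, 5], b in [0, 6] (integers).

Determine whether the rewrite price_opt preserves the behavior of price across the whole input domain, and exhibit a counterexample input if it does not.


The two versions differ — the changes include arithmetic usage differs; and min/max/abs usage differs; and constant usage differs.
Tracing a=1, b=5: price: tmp := -125 | acc := -1 | (min(b, a) == (b % (b - 2))): false | a := -125 | (not (((b + b) + (a + acc)) == (acc // (a - -3)))): true | b := 0 | tot := 0 | iter i=3: | tot := -2 | iter i=4: | tot := -4 | result -250 | price_opt: tmp := -125 | acc := -1 | (min(b, a) == (b % (b - 2))): false | a := -125 | (not (((b + b) + (a + acc)) == (acc // (a - -3)))): true | b := 0 | tot := 0 | iter i=3: | tot := -2 | iter i=4: | tot := -4 | result -250 — matching result -250.
Checked all 63 inputs in the declared domain: the outputs agree on every one.
verdict: equivalent


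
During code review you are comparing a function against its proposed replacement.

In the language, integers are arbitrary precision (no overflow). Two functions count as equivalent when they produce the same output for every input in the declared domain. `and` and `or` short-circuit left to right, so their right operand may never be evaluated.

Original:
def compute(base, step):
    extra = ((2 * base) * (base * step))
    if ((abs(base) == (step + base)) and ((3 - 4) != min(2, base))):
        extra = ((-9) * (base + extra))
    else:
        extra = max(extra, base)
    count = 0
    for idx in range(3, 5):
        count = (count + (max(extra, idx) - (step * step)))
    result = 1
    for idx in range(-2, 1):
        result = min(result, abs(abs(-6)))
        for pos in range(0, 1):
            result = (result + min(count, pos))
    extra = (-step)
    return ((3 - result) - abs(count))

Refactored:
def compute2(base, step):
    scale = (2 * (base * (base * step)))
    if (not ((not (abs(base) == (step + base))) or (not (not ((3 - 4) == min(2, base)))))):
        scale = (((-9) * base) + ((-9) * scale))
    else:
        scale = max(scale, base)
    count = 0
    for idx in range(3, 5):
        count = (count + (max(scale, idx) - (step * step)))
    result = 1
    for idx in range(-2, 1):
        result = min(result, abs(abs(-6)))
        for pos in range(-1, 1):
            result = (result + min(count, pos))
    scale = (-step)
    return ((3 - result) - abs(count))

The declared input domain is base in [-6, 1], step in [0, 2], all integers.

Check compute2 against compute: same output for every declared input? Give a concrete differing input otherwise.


Evaluate both at base=-6, step=0.
compute: extra := 0 | ((abs(base) == (step + base)) and ((3 - 4) != min(2, base))): false | extra := 0 | count := 0 | iter idx=3: | count := 3 | iter idx=4: | count := 7 | result := 1 | iter idx=-2: | result := 1 | iter pos=0: | result := 1 | iter idx=-1: | result := 1 | iter pos=0: | result := 1 | iter idx=0: | result := 1 | iter pos=0: | result := 1 | extra := 0 | result -5
compute2: scale := 0 | (not ((not (abs(base) == (step + base))) or (not (not ((3 - 4) == min(2, base)))))): false | scale := 0 | count := 0 | iter idx=3: | count := 3 | iter idx=4: | count := 7 | result := 1 | iter idx=-2: | result := 1 | iter pos=-1: | result := 0 | iter pos=0: | result := 0 | iter idx=-1: | result := 0 | iter pos=-1: | result := -1 | iter pos=0: | result := -1 | iter idx=0: | result := -1 | iter pos=-1: | result := -2 | iter pos=0: | result := -2 | scale := 0 | result -2
-5 vs -2 — the two versions disagree here.
verdict: not equivalent; witness: base=-6, step=0


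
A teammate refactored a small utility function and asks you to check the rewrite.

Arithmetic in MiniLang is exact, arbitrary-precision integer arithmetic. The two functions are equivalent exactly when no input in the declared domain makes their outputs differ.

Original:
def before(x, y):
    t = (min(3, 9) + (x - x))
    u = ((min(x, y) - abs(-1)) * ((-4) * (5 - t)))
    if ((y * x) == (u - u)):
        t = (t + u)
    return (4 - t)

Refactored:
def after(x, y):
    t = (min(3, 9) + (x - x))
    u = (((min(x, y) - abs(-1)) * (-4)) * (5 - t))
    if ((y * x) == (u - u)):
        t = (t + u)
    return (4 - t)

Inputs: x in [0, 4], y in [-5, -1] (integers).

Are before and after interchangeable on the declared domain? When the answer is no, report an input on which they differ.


Side by side, the visible changes include: same computation, different form.
Tracing x=4, y=-1: before: t = 3; u = 16; ((y * x) == (u - u)) -> false; return 1 | after: t = 3; u = 16; ((y * x) == (u - u)) -> false; return 1 — matching result 1.
Checked all 25 inputs in the declared domain: the outputs agree on every one.
verdict: equivalent


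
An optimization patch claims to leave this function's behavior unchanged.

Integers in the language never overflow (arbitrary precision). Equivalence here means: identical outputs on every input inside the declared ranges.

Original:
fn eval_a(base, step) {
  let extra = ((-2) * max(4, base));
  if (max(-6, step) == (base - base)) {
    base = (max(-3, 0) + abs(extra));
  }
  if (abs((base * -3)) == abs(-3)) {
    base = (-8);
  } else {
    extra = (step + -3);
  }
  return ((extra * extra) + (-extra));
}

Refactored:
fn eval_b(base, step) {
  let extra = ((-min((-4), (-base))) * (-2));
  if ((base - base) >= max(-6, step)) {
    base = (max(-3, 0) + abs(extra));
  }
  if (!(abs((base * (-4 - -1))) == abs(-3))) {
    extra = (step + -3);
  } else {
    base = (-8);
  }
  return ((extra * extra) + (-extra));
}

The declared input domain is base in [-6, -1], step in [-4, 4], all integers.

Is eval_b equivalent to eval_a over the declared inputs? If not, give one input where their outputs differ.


Not equivalent: base=-1, step=-4 separates them (72 vs 56).
eval_a: extra := -8 | (max(-6, step) == (base - base)): false | (abs((base * -3)) == abs(-3)): true | base := -8 | result 72
eval_b: extra := -8 | ((base - base) >= max(-6, step)): true | base := 8 | (!(abs((base * (-4 - -1))) == abs(-3))): true | extra := -7 | result 56
verdict: not equivalent; witness: base=-1, step=-4
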